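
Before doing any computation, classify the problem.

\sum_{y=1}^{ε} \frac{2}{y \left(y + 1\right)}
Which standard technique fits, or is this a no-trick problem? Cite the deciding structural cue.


Diagnosis: telescoping — poles of \frac{2}{y \left(y + 1\right)} differ by an integer, the telltale of a telescoping partial-fraction sum.


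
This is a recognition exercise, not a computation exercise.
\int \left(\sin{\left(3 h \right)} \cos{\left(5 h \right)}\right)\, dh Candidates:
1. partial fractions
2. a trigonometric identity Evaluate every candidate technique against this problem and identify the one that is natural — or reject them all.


Verdict: a trigonometric identity — \sin{\left(3 h \right)} \cos{\left(5 h \right)} mixes two frequencies; the product-to-sum identity splits it into single-frequency sinusoids.
- partial fractions: the expression is not a ratio of polynomials that decomposes further.
- a trigonometric identity — yes, a natural case for it.


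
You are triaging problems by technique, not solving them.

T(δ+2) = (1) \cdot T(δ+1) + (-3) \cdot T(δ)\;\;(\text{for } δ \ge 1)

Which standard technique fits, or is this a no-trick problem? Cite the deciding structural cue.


Method: the characteristic-root method — no index-dependence in the weights and nothing inhomogeneous: classic characteristic-equation setup.


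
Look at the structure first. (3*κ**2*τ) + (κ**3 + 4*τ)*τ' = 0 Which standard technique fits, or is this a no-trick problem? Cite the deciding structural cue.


Best approach: the exact-equation method — check exactness first: here it holds (3*κ**2*τ, κ**3 + 4*τ have matching cross partials), so no integrating factor is needed.


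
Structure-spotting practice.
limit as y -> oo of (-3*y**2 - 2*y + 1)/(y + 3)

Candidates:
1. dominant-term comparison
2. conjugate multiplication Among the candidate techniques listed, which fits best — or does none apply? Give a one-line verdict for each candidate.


Technique: dominant-term comparison — as y grows, only the highest-degree terms matter — compare leading terms and read the limit off.
- dominant-term comparison: applicable, and directly so.
- conjugate multiplication: there are no radicals in tension whose conjugate would simplify matters.


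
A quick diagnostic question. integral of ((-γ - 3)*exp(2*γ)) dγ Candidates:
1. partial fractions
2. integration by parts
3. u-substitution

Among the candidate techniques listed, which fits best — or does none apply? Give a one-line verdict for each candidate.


Diagnosis: integration by parts — a polynomial factor -γ - 3 multiplies exp(2*γ); differentiating -γ - 3 lowers its degree while exp(2*γ) integrates cleanly, so parts wins.
- partial fractions: there is no rational-function structure to decompose.
- integration by parts: yes — fits the structure here.
- u-substitution — no subexpression of the integrand serves as a whole-integral substitution inner — individual terms may offer their own, but none carries its derivative as a factor of the full integrand; a working change of variable would have to be constructed from outside the expression.


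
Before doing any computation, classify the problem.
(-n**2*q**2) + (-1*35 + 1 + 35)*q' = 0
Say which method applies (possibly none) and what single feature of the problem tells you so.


Best approach: separation of variables — a product of single-variable factors, n**2 and q**2 — the textbook separable form.


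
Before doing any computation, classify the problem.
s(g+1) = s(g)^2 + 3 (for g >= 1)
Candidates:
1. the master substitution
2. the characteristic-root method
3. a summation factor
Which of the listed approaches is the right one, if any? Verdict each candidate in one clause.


Verdict: no special technique — the sequence value feeds back through itself nonlinearly — linear superposition fails, and every superposition-based closed form fails with it.
- the master substitution: there is no divide-the-index recursive argument.
- the characteristic-root method — the recursion is nonlinear in the sequence values, so no linear-modes ansatz applies.
- a summation factor — the recursion is nonlinear — outside the first-order linear family a summation factor addresses.


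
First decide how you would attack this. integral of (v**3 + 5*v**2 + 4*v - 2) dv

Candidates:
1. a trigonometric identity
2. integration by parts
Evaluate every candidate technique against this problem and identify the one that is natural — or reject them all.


Method: no special technique — a term-by-term power-rule job in v; no substitution or rearrangement earns its keep here.
- a trigonometric identity — there is no trigonometric structure at all — the integrand carries no sine or cosine to rewrite.
- integration by parts: splitting off a factor buys nothing — the integrand integrates directly without parts.


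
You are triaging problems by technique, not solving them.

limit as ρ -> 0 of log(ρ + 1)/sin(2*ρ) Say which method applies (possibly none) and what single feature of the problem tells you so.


Method: l'Hôpital's rule (0/0) — plug in 0: top and bottom both hit zero, so differentiate each and retry. One could equally expand both pieces locally and compare leading terms; the rule does that in one stroke.


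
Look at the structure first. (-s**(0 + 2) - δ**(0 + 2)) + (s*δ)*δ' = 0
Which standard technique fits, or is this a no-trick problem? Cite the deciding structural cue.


Method: the homogeneous substitution — the slope is degree-zero homogeneous: the ratio substitution v = δ/s collapses it. A Bernoulli substitution is a fair alternative on this equation directly; the homogeneous reading takes it as given.


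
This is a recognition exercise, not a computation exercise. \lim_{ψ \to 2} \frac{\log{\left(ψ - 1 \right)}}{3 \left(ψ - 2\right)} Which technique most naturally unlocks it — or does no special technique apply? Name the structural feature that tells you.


Method: l'Hôpital's rule (0/0) — numerator and denominator both vanish at 2 — a genuine 0/0 form, which is exactly when l'Hôpital applies. The standard small-argument limits would also carry it; the rule is the systematic route.


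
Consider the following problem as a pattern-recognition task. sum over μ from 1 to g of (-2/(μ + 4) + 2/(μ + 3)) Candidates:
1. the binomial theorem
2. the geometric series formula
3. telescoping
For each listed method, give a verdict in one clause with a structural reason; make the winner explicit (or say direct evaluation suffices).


Technique: telescoping — the summand is built as 2/(μ + 3) minus its own successor — adjacent terms annihilate down the line.
- the binomial theorem — there is no pair of bases whose matched powers would reassemble into a single binomial power.
- the geometric series formula — the ratio of consecutive terms depends on the index.
- telescoping: yes — fits the structure here.


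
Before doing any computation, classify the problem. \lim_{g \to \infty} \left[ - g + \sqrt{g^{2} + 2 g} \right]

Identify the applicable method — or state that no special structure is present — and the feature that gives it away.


Verdict: conjugate multiplication — both pieces blow up but their difference is finite; the conjugate trick rationalizes \sqrt{g^{2} + 2 g} - g.


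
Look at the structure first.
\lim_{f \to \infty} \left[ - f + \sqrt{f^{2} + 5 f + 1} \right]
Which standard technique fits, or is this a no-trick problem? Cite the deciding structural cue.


Diagnosis: conjugate multiplication — the difference \sqrt{f^{2} + 5 f + 1} - f is an ∞ − ∞ stalemate; its conjugate partner breaks the tie.


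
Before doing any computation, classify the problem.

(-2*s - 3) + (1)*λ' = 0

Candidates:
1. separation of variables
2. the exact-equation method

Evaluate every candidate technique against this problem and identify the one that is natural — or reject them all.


Technique: no special technique — solved for the derivative, no λ appears — this is antidifferentiation in s wearing ODE clothing.
- separation of variables: separation is only trivially available — with the unknown absent from the slope this is a direct integration, not a separation problem.
- the exact-equation method — the unknown never enters the equation — exactness holds emptily, with nothing for the method to add.


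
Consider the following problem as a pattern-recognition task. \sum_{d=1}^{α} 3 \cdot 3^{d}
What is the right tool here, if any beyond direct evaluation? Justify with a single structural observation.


Technique: the geometric series formula — each term is 3 times the previous one, so the geometric-series formula applies directly.


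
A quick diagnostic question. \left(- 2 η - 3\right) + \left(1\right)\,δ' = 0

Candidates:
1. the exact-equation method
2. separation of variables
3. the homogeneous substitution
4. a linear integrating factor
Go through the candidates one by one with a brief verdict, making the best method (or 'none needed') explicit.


Diagnosis: no special technique — the slope is a function of η alone, so integrate both sides directly.
- the exact-equation method: with the unknown absent from both coefficients, the cross-partial test holds emptily — nothing for the exact method to work on.
- separation of variables: any separation here is vacuous (nothing depends on the unknown); direct integration is the honest label.
- the homogeneous substitution — the slope does not depend on the ratio of the variables alone.
- a linear integrating factor: with the unknown absent the integrating factor is a formality; direct integration is the working structure.


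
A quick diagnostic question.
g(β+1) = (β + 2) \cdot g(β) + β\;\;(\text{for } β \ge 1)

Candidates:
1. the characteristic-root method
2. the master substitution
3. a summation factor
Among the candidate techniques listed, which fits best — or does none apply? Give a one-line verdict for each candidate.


Diagnosis: a summation factor — it is first-order linear but the coefficient β + 2 depends on the index, so multiply through by a summation factor to telescope it.
- the characteristic-root method: an index-dependent weight blocks the pure exponential ansatz.
- the master substitution: this is shift-type recursion, outside the divide-and-conquer template.
- a summation factor — applicable, and directly so.


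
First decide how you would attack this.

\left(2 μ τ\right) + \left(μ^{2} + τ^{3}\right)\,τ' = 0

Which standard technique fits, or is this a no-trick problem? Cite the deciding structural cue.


Diagnosis: the exact-equation method — checking ∂/∂τ of 2 μ τ against ∂/∂μ of μ^{2} + τ^{3}: they match — the equation is exact as it stands.


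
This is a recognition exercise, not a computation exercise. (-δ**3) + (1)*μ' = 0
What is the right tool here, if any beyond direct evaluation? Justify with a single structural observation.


Method: no special technique — solved for the derivative, no μ appears — this is antidifferentiation in δ wearing ODE clothing.


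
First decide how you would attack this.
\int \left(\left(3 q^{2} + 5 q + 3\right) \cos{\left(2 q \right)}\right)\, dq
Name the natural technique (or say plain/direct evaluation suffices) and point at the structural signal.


Method: integration by parts — a polynomial 3 q^{2} + 5 q + 3 against the kernel \cos{\left(2 q \right)} is the signature bounded-ladder case for integration by parts.


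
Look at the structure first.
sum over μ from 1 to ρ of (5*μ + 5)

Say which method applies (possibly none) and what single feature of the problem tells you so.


Technique: no special technique — every summand is a constant multiple of a power of μ — apply the standard power-sum identities one degree at a time.


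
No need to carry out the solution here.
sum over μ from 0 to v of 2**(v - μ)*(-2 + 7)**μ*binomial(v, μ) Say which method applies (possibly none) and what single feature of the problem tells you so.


Diagnosis: the binomial theorem — the binomial coefficients weight matched powers of (-2 + 7) and 2, which is exactly the expansion of a binomial power.


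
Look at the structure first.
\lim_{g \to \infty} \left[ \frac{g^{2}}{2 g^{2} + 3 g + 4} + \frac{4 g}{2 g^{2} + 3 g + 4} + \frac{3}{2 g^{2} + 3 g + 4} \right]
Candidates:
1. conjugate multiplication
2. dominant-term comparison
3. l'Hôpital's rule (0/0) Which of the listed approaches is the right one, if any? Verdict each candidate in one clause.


Method: dominant-term comparison — as g grows, only the highest-degree terms matter — compare leading terms and read the limit off.
- conjugate multiplication — rationalization has no target — no divergent radical difference appears.
- dominant-term comparison — yes — fits the structure here.
- l'Hôpital's rule (0/0) — no 0/0 form appears: written as one quotient, top and bottom both grow without bound, and the ratio is decided by their leading terms.


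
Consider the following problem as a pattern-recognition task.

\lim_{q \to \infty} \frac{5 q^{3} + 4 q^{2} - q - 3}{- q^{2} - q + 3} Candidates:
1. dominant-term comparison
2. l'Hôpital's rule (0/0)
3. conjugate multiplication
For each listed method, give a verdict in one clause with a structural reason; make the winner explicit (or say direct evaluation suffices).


Verdict: dominant-term comparison — divide by the highest power of q present: lower-order terms vanish and the dominant ratio remains.
- dominant-term comparison — yes, a natural case for it.
- l'Hôpital's rule (0/0): no 0/0 form appears: written as one quotient, top and bottom both grow without bound, and the ratio is decided by their leading terms.
- conjugate multiplication — no difference of divergent radicals appears, so rationalizing has nothing to cancel.


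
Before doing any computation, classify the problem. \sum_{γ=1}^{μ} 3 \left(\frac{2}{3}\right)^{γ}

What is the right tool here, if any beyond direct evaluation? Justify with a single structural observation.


Method: the geometric series formula — check a ratio of consecutive terms: it is \frac{2}{3}, independent of the index, so the geometric formula closes the sum.


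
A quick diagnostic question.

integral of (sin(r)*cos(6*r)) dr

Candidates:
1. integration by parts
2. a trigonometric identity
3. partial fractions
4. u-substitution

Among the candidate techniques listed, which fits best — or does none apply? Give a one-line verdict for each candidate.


Method: a trigonometric identity — distinct frequencies under one product (sin(r)*cos(6*r)): the product-to-sum identity is the systematic route to an integrable form.
- integration by parts: not the fit here: there is no polynomial factor to ladder down — parts can still close the trigonometric product by recursion, though the identity rewrite is the direct route.
- a trigonometric identity: applicable, and directly so.
- partial fractions: the expression is not a ratio of polynomials that decomposes further.
- u-substitution — no subexpression of the integrand pairs with its own derivative as a factor — individual terms may offer their own substitutions, but any change of variable covering the whole integral would have to be constructed from outside the expression.


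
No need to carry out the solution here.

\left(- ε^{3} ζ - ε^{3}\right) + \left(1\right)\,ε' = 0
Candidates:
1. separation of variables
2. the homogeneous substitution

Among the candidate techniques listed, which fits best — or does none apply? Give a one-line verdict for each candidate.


Method: separation of variables — all dependence on the two variables factors apart, the defining separable shape.
- separation of variables — applicable, and directly so.
- the homogeneous substitution — the slope changes under joint rescaling, failing the degree-zero test.


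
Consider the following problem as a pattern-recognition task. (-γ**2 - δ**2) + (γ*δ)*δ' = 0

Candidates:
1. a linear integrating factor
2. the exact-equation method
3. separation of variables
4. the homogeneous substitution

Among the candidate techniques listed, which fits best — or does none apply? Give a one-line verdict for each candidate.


Technique: the homogeneous substitution — the slope's numerator and denominator share total degree; set v = δ/γ and the equation drops to separable form. This doubles as a Bernoulli equation in the unknown as written; the homogeneous route needs no setup at all.
- a linear integrating factor: a nonlinear term in the unknown puts this outside the integrating-factor template.
- the exact-equation method — the mixed-partials test fails on this split — it is not an exact differential as presented.
- separation of variables — the two dependences do not factor apart.
- the homogeneous substitution — yes, a natural case for it.


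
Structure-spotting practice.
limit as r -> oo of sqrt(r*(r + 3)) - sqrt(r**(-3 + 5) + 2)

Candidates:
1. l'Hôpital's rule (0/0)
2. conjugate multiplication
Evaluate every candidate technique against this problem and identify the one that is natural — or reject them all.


Method: conjugate multiplication — turning the difference into a conjugate-rationalized ratio makes the limit readable.
- l'Hôpital's rule (0/0): no quotient structure at all: the clash is ∞ minus ∞, which rationalizing converts into a tractable ratio.
- conjugate multiplication — applies; the problem has the shape this method handles.


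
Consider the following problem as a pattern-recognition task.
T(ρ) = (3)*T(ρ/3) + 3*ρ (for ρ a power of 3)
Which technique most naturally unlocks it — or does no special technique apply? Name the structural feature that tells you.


Best approach: the master substitution — index division is the fingerprint: ρ/3 in the recursive call means substitute ρ = 3^m.


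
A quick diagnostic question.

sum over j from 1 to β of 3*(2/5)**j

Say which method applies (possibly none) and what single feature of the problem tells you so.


Technique: the geometric series formula — each term is 2/5 times the previous one, so the geometric-series formula applies directly.


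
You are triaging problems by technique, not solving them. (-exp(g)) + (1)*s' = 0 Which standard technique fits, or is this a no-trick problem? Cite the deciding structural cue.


Method: no special technique — the slope is a pure function of g; integrate both sides and be done.


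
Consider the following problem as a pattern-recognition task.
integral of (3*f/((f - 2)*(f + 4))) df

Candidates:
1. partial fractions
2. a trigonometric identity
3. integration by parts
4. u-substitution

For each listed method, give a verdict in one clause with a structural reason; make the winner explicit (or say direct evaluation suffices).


Diagnosis: partial fractions — a proper rational integrand whose denominator splits into simpler factors — decompose into partial fractions first.
- partial fractions: a fit — the right tool for this form.
- a trigonometric identity — with no trigonometric functions present, identity rewriting has no target.
- integration by parts: no split into a nonconstant polynomial times one of the standard kernels — exp, sine, or cosine of a linear argument, or a logarithm — applies here.
- u-substitution: no subexpression of the integrand serves as a whole-integral substitution inner — individual terms may offer their own, but none carries its derivative as a factor of the full integrand; a working change of variable would have to be constructed from outside the expression.


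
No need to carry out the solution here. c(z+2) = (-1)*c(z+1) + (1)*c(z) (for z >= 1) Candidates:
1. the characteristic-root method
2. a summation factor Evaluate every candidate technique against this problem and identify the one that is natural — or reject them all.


Best approach: the characteristic-root method — fixed numeric weights on consecutive terms and no forcing term added: the root method in its home territory.
- the characteristic-root method — a fit — the right tool for this form.
- a summation factor: the recurrence reaches back more than one step, outside the first-order family a summation factor normalizes.


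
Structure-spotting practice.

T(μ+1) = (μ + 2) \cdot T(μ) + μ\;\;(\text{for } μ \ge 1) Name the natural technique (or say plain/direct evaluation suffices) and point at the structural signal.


Method: a summation factor — first-order linear but the coefficient μ + 2 moves with the index — divide by the cumulative product and telescope.


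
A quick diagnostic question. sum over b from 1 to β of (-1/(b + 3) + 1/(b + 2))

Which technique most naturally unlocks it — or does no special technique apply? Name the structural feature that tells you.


Verdict: telescoping — consecutive terms evaluate one function at adjacent indices (1/(b + 2) is its current value): one term's tail is the next term's head, so the chain collapses.


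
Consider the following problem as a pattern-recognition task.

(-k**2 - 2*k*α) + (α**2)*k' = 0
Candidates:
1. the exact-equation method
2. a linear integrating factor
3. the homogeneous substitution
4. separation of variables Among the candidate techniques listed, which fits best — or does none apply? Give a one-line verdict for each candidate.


Diagnosis: the homogeneous substitution — the slope's numerator and denominator have matching total degree, so it depends only on k/α and the ratio substitution collapses it. A Bernoulli rewrite works here as the equation stands — the homogeneous substitution is the more immediate reading.
- the exact-equation method: exactness fails on the nose — the mixed partials do not match.
- a linear integrating factor: a nonlinear term in the unknown puts this outside the integrating-factor template.
- the homogeneous substitution — a fit — the right tool for this form.
- separation of variables: the two dependences do not factor apart.


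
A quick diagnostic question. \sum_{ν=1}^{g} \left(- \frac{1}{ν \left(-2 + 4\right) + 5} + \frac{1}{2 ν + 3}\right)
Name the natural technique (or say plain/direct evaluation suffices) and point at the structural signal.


Verdict: telescoping — the piece each term subtracts is \frac{1}{2 ν + 3} advanced by one index, and it reappears with a plus sign leading the following term — the sum collapses to its boundary terms.


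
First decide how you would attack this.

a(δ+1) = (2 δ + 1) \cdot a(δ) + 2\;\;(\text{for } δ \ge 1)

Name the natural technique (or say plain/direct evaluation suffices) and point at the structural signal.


Verdict: a summation factor — first-order, linear, moving coefficient 2 δ + 1: the discrete analogue of an integrating factor handles it.


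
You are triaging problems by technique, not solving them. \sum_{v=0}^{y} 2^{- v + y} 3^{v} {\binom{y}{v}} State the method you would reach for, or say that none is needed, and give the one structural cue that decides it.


Verdict: the binomial theorem — the binomial coefficients weight matched powers of 3 and 2, which is exactly the expansion of a binomial power.


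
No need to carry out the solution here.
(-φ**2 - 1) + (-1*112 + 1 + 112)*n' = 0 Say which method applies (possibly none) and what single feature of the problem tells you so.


Method: no special technique — the slope is a function of φ alone, so integrate both sides directly.


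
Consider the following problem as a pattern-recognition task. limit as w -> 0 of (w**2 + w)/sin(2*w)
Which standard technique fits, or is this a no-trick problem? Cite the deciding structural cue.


Verdict: l'Hôpital's rule (0/0) — both numerator and denominator vanish at 0: the genuine 0/0 indeterminate that l'Hôpital exists for. A local series expansion at the point resolves it as well; the rule is the packaged version of that step.


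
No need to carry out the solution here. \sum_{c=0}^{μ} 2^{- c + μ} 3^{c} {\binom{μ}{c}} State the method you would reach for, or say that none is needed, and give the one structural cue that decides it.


Diagnosis: the binomial theorem — the binomial coefficients weight matched powers of 3 and 2, which is exactly the expansion of a binomial power.


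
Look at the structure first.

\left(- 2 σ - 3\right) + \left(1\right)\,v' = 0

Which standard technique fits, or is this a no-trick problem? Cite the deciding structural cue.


Diagnosis: no special technique — with v absent the equation is not coupled at all: direct integration in σ.


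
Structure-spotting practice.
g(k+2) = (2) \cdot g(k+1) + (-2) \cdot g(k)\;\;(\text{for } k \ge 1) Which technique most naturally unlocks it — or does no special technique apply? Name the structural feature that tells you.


Verdict: the characteristic-root method — this is the constant-coefficient homogeneous case — the whole solution in k reduces to a polynomial's roots.


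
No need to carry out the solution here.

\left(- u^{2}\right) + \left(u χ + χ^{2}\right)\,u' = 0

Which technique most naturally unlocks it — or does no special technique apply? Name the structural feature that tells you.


Best approach: the homogeneous substitution — solved for the derivative, the right side is unchanged under scaling χ and u together — it depends only on the ratio u/χ, so substitute a single ratio variable. A Bernoulli-style rewrite — possibly after exchanging which variable is treated as dependent — would work as well; the homogeneous substitution is the more immediate reading here.


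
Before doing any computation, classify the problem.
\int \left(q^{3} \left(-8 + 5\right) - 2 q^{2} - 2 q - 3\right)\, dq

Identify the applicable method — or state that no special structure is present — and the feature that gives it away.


Verdict: no special technique — scan for structure and find none: constant multiples of powers of q, integrate directly.


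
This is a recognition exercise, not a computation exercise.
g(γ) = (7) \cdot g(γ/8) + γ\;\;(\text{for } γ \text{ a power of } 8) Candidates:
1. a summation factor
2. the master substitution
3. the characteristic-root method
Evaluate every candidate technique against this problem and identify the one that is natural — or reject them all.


Best approach: the master substitution — the argument contracts 8-fold per step: reindex γ exponentially and solve the linear recurrence in the new index.
- a summation factor: a divided-index call is outside the fixed-shift first-order family a summation factor normalizes.
- the master substitution — a fit — the right tool for this form.
- the characteristic-root method — a divided-index call is not the fixed-shift linear shape that characteristic roots solve.


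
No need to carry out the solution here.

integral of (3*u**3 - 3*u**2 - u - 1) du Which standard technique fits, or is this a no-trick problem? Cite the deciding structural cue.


Technique: no special technique — nothing composite, nothing rational, nothing trigonometric — each constant-multiple power of u integrates by the power rule alone.


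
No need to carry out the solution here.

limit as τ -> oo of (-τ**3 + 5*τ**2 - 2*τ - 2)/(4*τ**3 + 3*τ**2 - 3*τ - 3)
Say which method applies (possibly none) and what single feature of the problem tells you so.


Method: dominant-term comparison — divide by the highest power of τ present: lower-order terms vanish and the dominant ratio remains. Viewed as a single quotient this is an ∞/∞ form — an at-infinity application of l'Hôpital's rule would also resolve it; comparing leading growth reads the answer without differentiating.


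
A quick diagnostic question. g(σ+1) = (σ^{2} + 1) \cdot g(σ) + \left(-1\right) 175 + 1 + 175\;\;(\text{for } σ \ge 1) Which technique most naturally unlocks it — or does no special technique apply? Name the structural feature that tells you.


Best approach: a summation factor — one-term recursion with variable weight σ^{2} + 1 is solved by product normalization, not by root-finding.


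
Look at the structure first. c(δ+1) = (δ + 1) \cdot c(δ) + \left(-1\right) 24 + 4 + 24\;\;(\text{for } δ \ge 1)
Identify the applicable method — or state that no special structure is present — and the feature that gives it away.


Best approach: a summation factor — with the index-dependent coefficient δ + 1, dividing by the cumulative product turns the left side into a pure difference.


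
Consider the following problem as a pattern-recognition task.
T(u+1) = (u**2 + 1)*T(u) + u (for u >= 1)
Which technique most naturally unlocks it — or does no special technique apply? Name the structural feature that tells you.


Technique: a summation factor — with the index-dependent coefficient u**2 + 1, dividing by the cumulative product turns the left side into a pure difference.


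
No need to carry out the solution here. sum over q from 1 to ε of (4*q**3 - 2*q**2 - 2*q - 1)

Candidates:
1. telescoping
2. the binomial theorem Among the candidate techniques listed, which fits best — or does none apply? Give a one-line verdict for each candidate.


Diagnosis: no special technique — constant-multiple powers of q with no cancellation partners and no common ratio — use the standard power-sum formulas.
- telescoping — neither a shifted-difference shape nor integer-spaced poles are present.
- the binomial theorem — no binomial coefficients pair up with complementary powers here.


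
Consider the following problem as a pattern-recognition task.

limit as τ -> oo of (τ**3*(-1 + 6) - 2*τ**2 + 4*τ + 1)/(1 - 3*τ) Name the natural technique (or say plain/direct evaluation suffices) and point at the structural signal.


Best approach: dominant-term comparison — divide by the highest power of τ present: lower-order terms vanish and the dominant ratio remains. l'Hôpital's at-infinity variant applies to the expression viewed as a single quotient; the leading-term comparison is the direct route.


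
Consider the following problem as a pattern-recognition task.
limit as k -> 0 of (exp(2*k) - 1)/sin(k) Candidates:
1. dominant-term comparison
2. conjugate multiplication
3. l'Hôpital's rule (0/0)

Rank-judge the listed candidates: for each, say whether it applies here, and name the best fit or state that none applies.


Technique: l'Hôpital's rule (0/0) — substituting 0 gives 0 over 0; differentiate top and bottom once and re-evaluate. One could equally expand both pieces locally and compare leading terms; the rule does that in one stroke.
- dominant-term comparison: no ranking of term growth rates resolves the limit here.
- conjugate multiplication: no divergent radical difference is present for a conjugate pair to cancel.
- l'Hôpital's rule (0/0): applies; the problem has the shape this method handles.


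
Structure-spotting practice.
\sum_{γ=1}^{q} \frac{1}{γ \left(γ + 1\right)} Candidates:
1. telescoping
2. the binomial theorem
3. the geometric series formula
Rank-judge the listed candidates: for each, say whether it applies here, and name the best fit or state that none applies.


Diagnosis: telescoping — \frac{1}{γ \left(γ + 1\right)} hides a difference of shifted reciprocals — decompose it and the middle of the sum vanishes.
- telescoping — yes — fits the structure here.
- the binomial theorem — there is no sum-raised-to-a-power identity hiding in these terms.
- the geometric series formula: the term-to-term ratio changes with the index, so the geometric formula cannot close it.


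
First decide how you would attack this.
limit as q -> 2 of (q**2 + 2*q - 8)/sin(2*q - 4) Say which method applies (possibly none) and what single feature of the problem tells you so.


Diagnosis: l'Hôpital's rule (0/0) — both numerator and denominator vanish at 2: the genuine 0/0 indeterminate that l'Hôpital exists for. A local series expansion at the point resolves it as well; the rule is the packaged version of that step.


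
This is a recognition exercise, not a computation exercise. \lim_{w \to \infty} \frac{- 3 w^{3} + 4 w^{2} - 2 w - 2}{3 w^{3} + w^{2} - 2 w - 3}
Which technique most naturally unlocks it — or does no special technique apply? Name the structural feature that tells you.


Technique: dominant-term comparison — as w grows, only the highest-degree terms matter — compare leading terms and read the limit off. Viewed as a single quotient this is an ∞/∞ form — an at-infinity application of l'Hôpital's rule would also resolve it; comparing leading growth reads the answer without differentiating.


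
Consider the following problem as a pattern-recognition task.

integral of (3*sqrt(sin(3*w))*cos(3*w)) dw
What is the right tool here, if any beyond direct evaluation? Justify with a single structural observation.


Method: u-substitution — collected, the integrand has one factor that is, up to a constant, the derivative of an inner expression the rest depends on — substitute for that inner expression.


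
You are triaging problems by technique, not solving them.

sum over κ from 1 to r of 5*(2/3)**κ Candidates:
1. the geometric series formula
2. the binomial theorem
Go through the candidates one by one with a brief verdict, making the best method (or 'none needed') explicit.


Verdict: the geometric series formula — each term is 2/3 times the previous one, so the geometric-series formula applies directly.
- the geometric series formula: a fit — the right tool for this form.
- the binomial theorem — the summand does not match any term pattern of an expanded binomial power.


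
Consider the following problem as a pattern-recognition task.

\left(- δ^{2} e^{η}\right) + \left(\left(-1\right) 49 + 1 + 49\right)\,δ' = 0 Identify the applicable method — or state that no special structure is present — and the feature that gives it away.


Verdict: separation of variables — a product of single-variable factors, e^{η} and δ^{2} — the textbook separable form.


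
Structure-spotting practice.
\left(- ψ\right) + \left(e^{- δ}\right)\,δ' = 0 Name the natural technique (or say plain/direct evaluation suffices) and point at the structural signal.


Best approach: separation of variables — separating collects all δ-dependence with the derivative and leaves all ψ-dependence opposite: variables separate. An exactness check succeeds on this form as well — separation and the potential function arrive at the same answer, separation more directly.


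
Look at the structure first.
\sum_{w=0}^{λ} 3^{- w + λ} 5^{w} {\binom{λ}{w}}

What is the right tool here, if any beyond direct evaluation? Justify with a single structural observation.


Best approach: the binomial theorem — binomial coefficients against complementary powers of 5 and 3: recognize the binomial expansion and resum.


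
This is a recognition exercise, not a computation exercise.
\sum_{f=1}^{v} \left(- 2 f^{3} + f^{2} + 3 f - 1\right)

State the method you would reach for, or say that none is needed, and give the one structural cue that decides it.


Best approach: no special technique — constant-multiple powers of f with no cancellation partners and no common ratio — use the standard power-sum formulas.


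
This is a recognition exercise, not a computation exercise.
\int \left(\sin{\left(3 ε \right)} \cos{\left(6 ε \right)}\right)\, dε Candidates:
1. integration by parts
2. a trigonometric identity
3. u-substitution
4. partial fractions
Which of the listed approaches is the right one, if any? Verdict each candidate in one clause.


Technique: a trigonometric identity — \sin{\left(3 ε \right)} \cos{\left(6 ε \right)} is a beat pattern — rewrite the product as a sum of single-frequency waves before integrating.
- integration by parts: not the fit here: there is no polynomial factor to ladder down — parts can still close the trigonometric product by recursion, though the identity rewrite is the direct route.
- a trigonometric identity: a fit — the right tool for this form.
- u-substitution: no subexpression of the integrand pairs with its own derivative as a factor — individual terms may offer their own substitutions, but any change of variable covering the whole integral would have to be constructed from outside the expression.
- partial fractions — there is no rational-function structure to decompose.


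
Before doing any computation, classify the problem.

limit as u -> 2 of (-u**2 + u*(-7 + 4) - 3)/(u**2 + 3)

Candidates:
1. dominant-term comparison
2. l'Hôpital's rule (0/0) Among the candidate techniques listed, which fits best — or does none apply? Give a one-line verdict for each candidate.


Best approach: no special technique — the function is continuous at 2; evaluation is itself the limit, no machinery required.
- dominant-term comparison: no ranking of term growth rates resolves the limit here.
- l'Hôpital's rule (0/0): evaluation at the point is determinate, so the rule has nothing to repair.


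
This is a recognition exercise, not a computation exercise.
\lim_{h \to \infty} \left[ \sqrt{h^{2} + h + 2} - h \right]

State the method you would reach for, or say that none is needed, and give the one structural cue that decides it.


Method: conjugate multiplication — turning the difference into a conjugate-rationalized ratio makes the limit readable.


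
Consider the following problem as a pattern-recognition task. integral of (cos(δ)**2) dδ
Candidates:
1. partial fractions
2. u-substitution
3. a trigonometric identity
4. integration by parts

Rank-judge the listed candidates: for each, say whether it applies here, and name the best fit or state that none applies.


Verdict: a trigonometric identity — an even power like cos(δ)**2 flattens under the half-angle identity into first-degree cosines you can integrate directly.
- partial fractions: the expression is not a ratio of polynomials that decomposes further.
- u-substitution — no subexpression of the integrand serves as a whole-integral substitution inner — individual terms may offer their own, but none carries its derivative as a factor of the full integrand; a working change of variable would have to be constructed from outside the expression.
- a trigonometric identity: yes, a natural case for it.
- integration by parts: not the natural route: no polynomial-kernel product appears — a recursive parts reduction of the trigonometric product exists, but the identity rewrite is direct.


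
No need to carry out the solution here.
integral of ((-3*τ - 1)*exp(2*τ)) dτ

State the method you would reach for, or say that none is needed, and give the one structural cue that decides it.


Best approach: integration by parts — the integrand splits as -3*τ - 1 times exp(2*τ) — repeatedly differentiating the polynomial part kills it, which is the parts ladder.


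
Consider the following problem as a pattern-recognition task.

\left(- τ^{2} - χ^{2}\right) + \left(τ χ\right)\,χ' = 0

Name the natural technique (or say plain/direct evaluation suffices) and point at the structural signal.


Diagnosis: the homogeneous substitution — the slope is degree-zero homogeneous: the ratio substitution v = χ/τ collapses it. A Bernoulli substitution is a fair alternative on this equation directly; the homogeneous reading takes it as given.


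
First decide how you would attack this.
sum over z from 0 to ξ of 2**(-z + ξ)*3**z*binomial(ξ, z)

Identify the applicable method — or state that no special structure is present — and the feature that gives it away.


Verdict: the binomial theorem — binomial coefficients against complementary powers of 3 and 2: recognize the binomial expansion and resum.


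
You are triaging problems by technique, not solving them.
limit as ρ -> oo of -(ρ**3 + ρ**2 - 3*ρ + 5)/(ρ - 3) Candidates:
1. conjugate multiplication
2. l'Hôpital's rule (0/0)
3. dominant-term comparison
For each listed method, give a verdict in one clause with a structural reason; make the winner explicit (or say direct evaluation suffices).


Best approach: dominant-term comparison — growth-rate triage: the leading powers of ρ decide the limit, everything else is noise.
- conjugate multiplication — rationalization has no target — no divergent radical difference appears.
- l'Hôpital's rule (0/0) — as a single quotient the expression runs to ∞/∞ at the limit point — an at-infinity form of the rule would apply, though the leading-growth comparison is the direct reading.
- dominant-term comparison — applicable, and directly so.
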